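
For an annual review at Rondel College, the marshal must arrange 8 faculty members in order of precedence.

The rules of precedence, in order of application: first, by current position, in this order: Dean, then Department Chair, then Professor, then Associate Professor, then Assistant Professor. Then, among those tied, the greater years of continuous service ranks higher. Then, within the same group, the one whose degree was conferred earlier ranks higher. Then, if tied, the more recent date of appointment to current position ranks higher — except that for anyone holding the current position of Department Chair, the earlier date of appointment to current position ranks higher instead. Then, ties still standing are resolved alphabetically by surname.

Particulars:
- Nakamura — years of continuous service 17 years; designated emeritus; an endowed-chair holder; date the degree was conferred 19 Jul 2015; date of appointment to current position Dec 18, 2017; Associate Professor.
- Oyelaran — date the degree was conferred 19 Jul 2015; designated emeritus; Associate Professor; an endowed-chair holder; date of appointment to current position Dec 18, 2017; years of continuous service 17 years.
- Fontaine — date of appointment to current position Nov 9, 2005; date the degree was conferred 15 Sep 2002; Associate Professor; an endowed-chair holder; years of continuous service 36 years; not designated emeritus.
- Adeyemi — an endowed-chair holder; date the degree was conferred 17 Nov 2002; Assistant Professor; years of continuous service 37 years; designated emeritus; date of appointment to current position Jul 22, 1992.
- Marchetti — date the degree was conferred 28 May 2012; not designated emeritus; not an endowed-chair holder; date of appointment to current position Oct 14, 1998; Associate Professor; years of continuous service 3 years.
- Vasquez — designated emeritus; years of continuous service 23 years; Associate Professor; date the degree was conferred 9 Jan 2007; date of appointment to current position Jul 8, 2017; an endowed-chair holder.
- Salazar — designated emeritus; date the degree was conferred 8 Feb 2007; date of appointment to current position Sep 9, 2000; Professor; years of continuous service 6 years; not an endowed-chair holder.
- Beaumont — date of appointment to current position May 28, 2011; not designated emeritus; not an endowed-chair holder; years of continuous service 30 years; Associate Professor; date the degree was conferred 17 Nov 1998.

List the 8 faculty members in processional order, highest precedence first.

By current position: Salazar (Professor); then Fontaine, Beaumont, Vasquez, Nakamura, Oyelaran and Marchetti (Associate Professor); then Adeyemi (Assistant Professor).
Among Fontaine, Beaumont, Vasquez, Nakamura, Oyelaran and Marchetti, by years of continuous service (higher first): Fontaine (36 years) before Beaumont (30 years) before Vasquez (23 years) before Nakamura and Oyelaran (17 years) before Marchetti (3 years).
Nakamura and Oyelaran both have date the degree was conferred 19 Jul 2015, so the next rule applies.
Nakamura and Oyelaran both have date of appointment to current position Dec 18, 2017, so the next rule applies.
Among Nakamura and Oyelaran, alphabetically by surname: Nakamura before Oyelaran.
Full order: Salazar, Fontaine, Beaumont, Vasquez, Nakamura, Oyelaran, Marchetti, Adeyemi.

Salazar, Fontaine, Beaumont, Vasquez, Nakamura, Oyelaran, Marchetti, Adeyemi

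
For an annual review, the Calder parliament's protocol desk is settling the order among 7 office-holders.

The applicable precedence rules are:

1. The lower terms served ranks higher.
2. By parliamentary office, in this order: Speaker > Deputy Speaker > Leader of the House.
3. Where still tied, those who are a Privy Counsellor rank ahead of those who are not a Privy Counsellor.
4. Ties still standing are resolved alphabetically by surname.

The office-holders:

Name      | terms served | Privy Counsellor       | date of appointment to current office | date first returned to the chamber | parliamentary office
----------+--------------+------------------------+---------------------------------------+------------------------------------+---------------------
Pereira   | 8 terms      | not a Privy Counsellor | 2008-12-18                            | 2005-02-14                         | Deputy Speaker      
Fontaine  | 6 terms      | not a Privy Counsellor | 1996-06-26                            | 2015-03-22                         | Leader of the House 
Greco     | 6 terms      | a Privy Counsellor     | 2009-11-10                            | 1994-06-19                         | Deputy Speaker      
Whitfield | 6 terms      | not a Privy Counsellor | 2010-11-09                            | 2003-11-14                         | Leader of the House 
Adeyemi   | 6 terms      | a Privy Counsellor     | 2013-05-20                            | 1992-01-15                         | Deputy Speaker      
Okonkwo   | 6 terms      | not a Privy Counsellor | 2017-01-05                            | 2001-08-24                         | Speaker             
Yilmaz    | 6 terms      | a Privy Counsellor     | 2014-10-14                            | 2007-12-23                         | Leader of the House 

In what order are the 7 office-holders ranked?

Okonkwo, Adeyemi, Greco, Yilmaz, Fontaine, Whitfield, Pereira

By terms served (lower first): Okonkwo, Adeyemi, Greco, Yilmaz, Fontaine and Whitfield (each 6 terms); then Pereira (8 terms).
Among Okonkwo, Adeyemi, Greco, Yilmaz, Fontaine and Whitfield, by parliamentary office: Okonkwo (Speaker) before Adeyemi and Greco (Deputy Speaker) before Yilmaz, Fontaine and Whitfield (Leader of the House).
Adeyemi and Greco are each a Privy Counsellor, so the next rule applies.
Among Adeyemi and Greco, alphabetically by surname: Adeyemi before Greco.
Among Yilmaz, Fontaine and Whitfield, a Privy Counsellor before not a Privy Counsellor: Yilmaz (a Privy Counsellor) before Fontaine and Whitfield (not a Privy Counsellor).
Among Fontaine and Whitfield, alphabetically by surname: Fontaine before Whitfield.
Full order: Okonkwo, Adeyemi, Greco, Yilmaz, Fontaine, Whitfield, Pereira.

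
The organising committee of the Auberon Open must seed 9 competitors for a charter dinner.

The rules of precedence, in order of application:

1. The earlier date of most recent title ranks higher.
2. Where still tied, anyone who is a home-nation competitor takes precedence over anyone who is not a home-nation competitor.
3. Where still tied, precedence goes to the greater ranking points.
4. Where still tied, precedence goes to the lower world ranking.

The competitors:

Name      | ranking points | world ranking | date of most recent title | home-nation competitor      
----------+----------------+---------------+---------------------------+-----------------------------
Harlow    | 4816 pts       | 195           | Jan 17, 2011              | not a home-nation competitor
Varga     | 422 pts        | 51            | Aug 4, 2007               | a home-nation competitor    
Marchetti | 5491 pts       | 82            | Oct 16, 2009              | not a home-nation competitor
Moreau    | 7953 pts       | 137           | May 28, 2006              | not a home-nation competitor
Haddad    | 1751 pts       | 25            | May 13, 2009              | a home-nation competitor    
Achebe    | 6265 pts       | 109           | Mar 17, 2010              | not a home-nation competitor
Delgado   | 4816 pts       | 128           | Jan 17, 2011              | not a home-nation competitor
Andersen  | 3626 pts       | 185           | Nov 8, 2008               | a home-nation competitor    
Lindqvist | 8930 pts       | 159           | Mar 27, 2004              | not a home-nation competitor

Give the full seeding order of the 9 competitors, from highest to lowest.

By date of most recent title (earlier first): Lindqvist (Mar 27, 2004); then Moreau (May 28, 2006); then Varga (Aug 4, 2007); then Andersen (Nov 8, 2008); then Haddad (May 13, 2009); then Marchetti (Oct 16, 2009); then Achebe (Mar 17, 2010); then Delgado and Harlow (both Jan 17, 2011).
Delgado and Harlow are each not a home-nation competitor, so the next rule applies.
Delgado and Harlow both have ranking points 4816 pts, so the next rule applies.
Among Delgado and Harlow, by world ranking (lower first): Delgado (128) before Harlow (195).
Full order: Lindqvist, Moreau, Varga, Andersen, Haddad, Marchetti, Achebe, Delgado, Harlow.

Lindqvist, Moreau, Varga, Andersen, Haddad, Marchetti, Achebe, Delgado, Harlow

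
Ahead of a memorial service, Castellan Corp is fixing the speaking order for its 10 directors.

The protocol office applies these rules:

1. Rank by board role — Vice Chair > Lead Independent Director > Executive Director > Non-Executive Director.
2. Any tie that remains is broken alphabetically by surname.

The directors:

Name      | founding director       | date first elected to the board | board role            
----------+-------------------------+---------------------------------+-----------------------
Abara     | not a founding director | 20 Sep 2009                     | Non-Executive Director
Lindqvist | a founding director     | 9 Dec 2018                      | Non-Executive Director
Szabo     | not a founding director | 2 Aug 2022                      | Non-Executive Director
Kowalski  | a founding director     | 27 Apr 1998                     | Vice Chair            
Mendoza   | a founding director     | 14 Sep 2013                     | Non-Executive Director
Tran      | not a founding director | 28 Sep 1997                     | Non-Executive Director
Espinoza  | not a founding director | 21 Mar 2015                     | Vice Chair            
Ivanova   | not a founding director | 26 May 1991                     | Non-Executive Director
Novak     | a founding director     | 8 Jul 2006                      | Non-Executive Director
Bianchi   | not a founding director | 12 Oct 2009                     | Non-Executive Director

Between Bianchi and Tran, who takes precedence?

By board role: Espinoza and Kowalski (Vice Chair); then Abara, Bianchi, Ivanova, Lindqvist, Mendoza, Novak, Szabo and Tran (Non-Executive Director).
Among Espinoza and Kowalski, alphabetically by surname: Espinoza before Kowalski.
Among Abara, Bianchi, Ivanova, Lindqvist, Mendoza, Novak, Szabo and Tran, alphabetically by surname: Abara before Bianchi before Ivanova before Lindqvist before Mendoza before Novak before Szabo before Tran.
So Bianchi takes precedence.

Bianchi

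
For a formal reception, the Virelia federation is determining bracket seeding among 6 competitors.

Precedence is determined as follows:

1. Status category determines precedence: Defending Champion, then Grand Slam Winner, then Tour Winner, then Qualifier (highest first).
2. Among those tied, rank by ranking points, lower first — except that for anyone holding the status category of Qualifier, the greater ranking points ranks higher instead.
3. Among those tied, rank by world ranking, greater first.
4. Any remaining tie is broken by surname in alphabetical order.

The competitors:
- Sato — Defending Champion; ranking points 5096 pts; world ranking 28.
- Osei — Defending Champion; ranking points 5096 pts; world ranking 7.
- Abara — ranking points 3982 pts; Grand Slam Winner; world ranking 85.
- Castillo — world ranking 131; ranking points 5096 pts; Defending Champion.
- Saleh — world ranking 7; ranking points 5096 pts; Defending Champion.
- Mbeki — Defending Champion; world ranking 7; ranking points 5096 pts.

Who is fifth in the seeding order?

Saleh

By status category: Castillo, Sato, Mbeki, Osei and Saleh (Defending Champion); then Abara (Grand Slam Winner).
Castillo, Sato, Mbeki, Osei and Saleh all have ranking points 5096 pts, so the next rule applies.
Among Castillo, Sato, Mbeki, Osei and Saleh, by world ranking (higher first): Castillo (131) before Sato (28) before Mbeki, Osei and Saleh (7).
Among Mbeki, Osei and Saleh, alphabetically by surname: Mbeki before Osei before Saleh.
Order: Castillo, Sato, Mbeki, Osei, Saleh, Abara.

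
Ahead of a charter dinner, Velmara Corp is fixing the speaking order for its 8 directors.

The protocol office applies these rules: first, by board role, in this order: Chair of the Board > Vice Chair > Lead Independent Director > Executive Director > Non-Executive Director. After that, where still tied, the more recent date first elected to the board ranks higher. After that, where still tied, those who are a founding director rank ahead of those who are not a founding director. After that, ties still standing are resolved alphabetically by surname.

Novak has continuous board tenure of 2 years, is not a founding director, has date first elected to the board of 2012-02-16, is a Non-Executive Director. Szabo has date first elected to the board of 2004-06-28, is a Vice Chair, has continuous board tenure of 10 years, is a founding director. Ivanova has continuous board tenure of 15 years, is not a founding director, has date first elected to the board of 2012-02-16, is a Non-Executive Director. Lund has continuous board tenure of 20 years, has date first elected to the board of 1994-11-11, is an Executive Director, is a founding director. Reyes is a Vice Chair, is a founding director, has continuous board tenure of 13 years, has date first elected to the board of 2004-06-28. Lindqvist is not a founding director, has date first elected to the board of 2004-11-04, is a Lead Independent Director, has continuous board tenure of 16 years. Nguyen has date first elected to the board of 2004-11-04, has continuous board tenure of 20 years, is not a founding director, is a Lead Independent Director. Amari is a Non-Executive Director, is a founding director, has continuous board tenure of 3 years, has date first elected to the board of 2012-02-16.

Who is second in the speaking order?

By board role: Reyes and Szabo (Vice Chair); then Lindqvist and Nguyen (Lead Independent Director); then Lund (Executive Director); then Amari, Ivanova and Novak (Non-Executive Director).
Reyes and Szabo both have date first elected to the board 2004-06-28, so the next rule applies.
Reyes and Szabo are each a founding director, so the next rule applies.
Among Reyes and Szabo, alphabetically by surname: Reyes before Szabo.
Lindqvist and Nguyen both have date first elected to the board 2004-11-04, so the next rule applies.
Lindqvist and Nguyen are each not a founding director, so the next rule applies.
Among Lindqvist and Nguyen, alphabetically by surname: Lindqvist before Nguyen.
Amari, Ivanova and Novak all have date first elected to the board 2012-02-16, so the next rule applies.
Among Amari, Ivanova and Novak, a founding director before not a founding director: Amari (a founding director) before Ivanova and Novak (not a founding director).
Among Ivanova and Novak, alphabetically by surname: Ivanova before Novak.
Order: Reyes, Szabo, Lindqvist, Nguyen, Lund, Amari, Ivanova, Novak.

Szabo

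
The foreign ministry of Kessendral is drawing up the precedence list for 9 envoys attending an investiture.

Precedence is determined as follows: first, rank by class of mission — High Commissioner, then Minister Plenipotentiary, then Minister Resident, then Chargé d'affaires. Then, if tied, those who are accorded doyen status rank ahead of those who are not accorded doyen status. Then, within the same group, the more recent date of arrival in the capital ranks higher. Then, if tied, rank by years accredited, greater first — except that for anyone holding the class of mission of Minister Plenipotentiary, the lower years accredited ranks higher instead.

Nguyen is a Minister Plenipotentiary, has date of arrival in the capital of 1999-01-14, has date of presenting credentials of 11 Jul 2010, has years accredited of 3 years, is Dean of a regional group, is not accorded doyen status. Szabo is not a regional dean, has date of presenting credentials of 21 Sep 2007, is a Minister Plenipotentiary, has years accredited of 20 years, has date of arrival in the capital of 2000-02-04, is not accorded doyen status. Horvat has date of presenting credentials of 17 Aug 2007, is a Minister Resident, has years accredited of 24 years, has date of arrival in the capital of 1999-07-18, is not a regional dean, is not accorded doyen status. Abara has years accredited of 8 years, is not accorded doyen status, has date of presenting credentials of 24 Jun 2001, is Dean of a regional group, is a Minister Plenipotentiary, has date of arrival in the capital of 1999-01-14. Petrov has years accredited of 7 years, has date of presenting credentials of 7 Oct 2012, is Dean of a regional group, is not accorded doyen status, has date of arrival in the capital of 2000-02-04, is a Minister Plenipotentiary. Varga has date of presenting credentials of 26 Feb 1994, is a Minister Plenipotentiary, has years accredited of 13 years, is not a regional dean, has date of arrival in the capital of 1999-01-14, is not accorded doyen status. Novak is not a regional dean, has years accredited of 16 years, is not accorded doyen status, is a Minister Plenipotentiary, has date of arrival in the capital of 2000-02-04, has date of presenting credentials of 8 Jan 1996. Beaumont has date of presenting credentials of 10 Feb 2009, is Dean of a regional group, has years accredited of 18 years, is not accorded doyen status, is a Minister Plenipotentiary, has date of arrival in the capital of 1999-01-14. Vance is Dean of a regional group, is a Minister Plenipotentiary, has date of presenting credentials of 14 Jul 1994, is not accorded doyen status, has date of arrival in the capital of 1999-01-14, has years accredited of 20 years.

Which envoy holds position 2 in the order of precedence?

Novak

By class of mission: Petrov, Novak, Szabo, Nguyen, Abara, Varga, Beaumont and Vance (Minister Plenipotentiary); then Horvat (Minister Resident).
Petrov, Novak, Szabo, Nguyen, Abara, Varga, Beaumont and Vance are each not accorded doyen status, so the next rule applies.
Among Petrov, Novak, Szabo, Nguyen, Abara, Varga, Beaumont and Vance, by date of arrival in the capital (later first): Petrov, Novak and Szabo (2000-02-04) before Nguyen, Abara, Varga, Beaumont and Vance (1999-01-14).
Among Petrov, Novak and Szabo, by years accredited (lower first) (reversed rule for this group): Petrov (7 years) before Novak (16 years) before Szabo (20 years).
Among Nguyen, Abara, Varga, Beaumont and Vance, by years accredited (lower first) (reversed rule for this group): Nguyen (3 years) before Abara (8 years) before Varga (13 years) before Beaumont (18 years) before Vance (20 years).
Order: Petrov, Novak, Szabo, Nguyen, Abara, Varga, Beaumont, Vance, Horvat.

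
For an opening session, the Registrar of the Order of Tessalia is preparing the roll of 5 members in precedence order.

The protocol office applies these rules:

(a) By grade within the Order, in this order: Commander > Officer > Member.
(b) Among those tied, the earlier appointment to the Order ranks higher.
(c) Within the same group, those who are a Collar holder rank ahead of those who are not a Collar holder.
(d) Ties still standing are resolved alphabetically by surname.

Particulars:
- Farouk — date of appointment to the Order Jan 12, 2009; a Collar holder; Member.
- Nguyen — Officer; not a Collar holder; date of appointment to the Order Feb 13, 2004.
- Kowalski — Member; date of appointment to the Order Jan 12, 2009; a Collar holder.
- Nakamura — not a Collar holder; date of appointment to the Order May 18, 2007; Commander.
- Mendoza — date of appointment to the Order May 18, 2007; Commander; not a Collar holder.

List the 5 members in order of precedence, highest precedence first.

Mendoza, Nakamura, Nguyen, Farouk, Kowalski

By grade within the Order: Mendoza and Nakamura (Commander); then Nguyen (Officer); then Farouk and Kowalski (Member).
Mendoza and Nakamura both have date of appointment to the Order May 18, 2007, so the next rule applies.
Mendoza and Nakamura are each not a Collar holder, so the next rule applies.
Among Mendoza and Nakamura, alphabetically by surname: Mendoza before Nakamura.
Farouk and Kowalski both have date of appointment to the Order Jan 12, 2009, so the next rule applies.
Farouk and Kowalski are each a Collar holder, so the next rule applies.
Among Farouk and Kowalski, alphabetically by surname: Farouk before Kowalski.
Full order: Mendoza, Nakamura, Nguyen, Farouk, Kowalski.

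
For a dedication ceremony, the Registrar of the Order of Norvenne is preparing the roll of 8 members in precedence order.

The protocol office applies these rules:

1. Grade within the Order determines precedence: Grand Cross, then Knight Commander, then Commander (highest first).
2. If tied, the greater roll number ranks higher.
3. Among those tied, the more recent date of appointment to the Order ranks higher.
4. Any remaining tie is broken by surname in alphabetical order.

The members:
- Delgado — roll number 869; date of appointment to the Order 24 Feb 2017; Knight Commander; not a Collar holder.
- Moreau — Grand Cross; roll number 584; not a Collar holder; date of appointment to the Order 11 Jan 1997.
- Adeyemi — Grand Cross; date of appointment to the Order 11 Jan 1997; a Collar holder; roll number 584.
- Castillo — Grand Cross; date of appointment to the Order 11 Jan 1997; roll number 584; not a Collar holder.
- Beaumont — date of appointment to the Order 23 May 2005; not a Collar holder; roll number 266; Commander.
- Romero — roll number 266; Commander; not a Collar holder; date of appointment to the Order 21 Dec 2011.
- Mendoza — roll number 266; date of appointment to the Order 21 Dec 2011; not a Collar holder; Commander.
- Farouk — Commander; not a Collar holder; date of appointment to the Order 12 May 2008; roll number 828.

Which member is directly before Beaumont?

Romero

By grade within the Order: Adeyemi, Castillo and Moreau (Grand Cross); then Delgado (Knight Commander); then Farouk, Mendoza, Romero and Beaumont (Commander).
Adeyemi, Castillo and Moreau all have roll number 584, so the next rule applies.
Adeyemi, Castillo and Moreau all have date of appointment to the Order 11 Jan 1997, so the next rule applies.
Among Adeyemi, Castillo and Moreau, alphabetically by surname: Adeyemi before Castillo before Moreau.
Among Farouk, Mendoza, Romero and Beaumont, by roll number (higher first): Farouk (828) before Mendoza, Romero and Beaumont (266).
Among Mendoza, Romero and Beaumont, by date of appointment to the Order (later first): Mendoza and Romero (21 Dec 2011) before Beaumont (23 May 2005).
Among Mendoza and Romero, alphabetically by surname: Mendoza before Romero.
Order: Adeyemi, Castillo, Moreau, Delgado, Farouk, Mendoza, Romero, Beaumont.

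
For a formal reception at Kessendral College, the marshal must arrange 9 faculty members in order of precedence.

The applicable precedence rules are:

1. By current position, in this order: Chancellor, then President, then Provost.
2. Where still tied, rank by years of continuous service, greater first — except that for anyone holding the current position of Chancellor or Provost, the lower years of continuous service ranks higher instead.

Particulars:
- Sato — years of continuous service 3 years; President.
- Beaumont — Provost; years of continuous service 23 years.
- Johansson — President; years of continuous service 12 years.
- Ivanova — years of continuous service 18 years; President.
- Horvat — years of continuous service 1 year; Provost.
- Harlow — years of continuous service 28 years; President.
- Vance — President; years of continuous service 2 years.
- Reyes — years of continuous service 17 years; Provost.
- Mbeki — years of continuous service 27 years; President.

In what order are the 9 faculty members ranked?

By current position: Harlow, Mbeki, Ivanova, Johansson, Sato and Vance (President); then Horvat, Reyes and Beaumont (Provost).
Among Harlow, Mbeki, Ivanova, Johansson, Sato and Vance, by years of continuous service (higher first): Harlow (28 years) before Mbeki (27 years) before Ivanova (18 years) before Johansson (12 years) before Sato (3 years) before Vance (2 years).
Among Horvat, Reyes and Beaumont, by years of continuous service (lower first) (reversed rule for this group): Horvat (1 year) before Reyes (17 years) before Beaumont (23 years).
Full order: Harlow, Mbeki, Ivanova, Johansson, Sato, Vance, Horvat, Reyes, Beaumont.

Harlow, Mbeki, Ivanova, Johansson, Sato, Vance, Horvat, Reyes, Beaumont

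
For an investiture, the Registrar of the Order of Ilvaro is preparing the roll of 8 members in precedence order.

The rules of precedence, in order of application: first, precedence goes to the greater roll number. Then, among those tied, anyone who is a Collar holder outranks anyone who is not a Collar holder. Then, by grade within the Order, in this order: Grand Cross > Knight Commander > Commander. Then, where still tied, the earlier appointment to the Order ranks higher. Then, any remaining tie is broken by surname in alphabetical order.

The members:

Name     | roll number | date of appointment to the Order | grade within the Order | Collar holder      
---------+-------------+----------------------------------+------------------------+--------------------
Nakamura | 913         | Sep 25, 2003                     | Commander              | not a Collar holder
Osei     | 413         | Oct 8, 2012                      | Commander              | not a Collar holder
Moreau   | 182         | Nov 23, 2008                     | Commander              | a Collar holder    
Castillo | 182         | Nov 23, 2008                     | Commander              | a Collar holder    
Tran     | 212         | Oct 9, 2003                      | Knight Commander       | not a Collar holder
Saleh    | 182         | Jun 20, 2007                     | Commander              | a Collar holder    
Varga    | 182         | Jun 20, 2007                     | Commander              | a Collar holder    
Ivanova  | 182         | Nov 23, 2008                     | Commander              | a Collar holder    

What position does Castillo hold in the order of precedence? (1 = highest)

By roll number (higher first): Nakamura (913); then Osei (413); then Tran (212); then Saleh, Varga, Castillo, Ivanova and Moreau (each 182).
Saleh, Varga, Castillo, Ivanova and Moreau are each a Collar holder, so the next rule applies.
Saleh, Varga, Castillo, Ivanova and Moreau are each Commander, so the next rule applies.
Among Saleh, Varga, Castillo, Ivanova and Moreau, by date of appointment to the Order (earlier first): Saleh and Varga (Jun 20, 2007) before Castillo, Ivanova and Moreau (Nov 23, 2008).
Among Saleh and Varga, alphabetically by surname: Saleh before Varga.
Among Castillo, Ivanova and Moreau, alphabetically by surname: Castillo before Ivanova before Moreau.
Order: Nakamura, Osei, Tran, Saleh, Varga, Castillo, Ivanova, Moreau. So position 6.

6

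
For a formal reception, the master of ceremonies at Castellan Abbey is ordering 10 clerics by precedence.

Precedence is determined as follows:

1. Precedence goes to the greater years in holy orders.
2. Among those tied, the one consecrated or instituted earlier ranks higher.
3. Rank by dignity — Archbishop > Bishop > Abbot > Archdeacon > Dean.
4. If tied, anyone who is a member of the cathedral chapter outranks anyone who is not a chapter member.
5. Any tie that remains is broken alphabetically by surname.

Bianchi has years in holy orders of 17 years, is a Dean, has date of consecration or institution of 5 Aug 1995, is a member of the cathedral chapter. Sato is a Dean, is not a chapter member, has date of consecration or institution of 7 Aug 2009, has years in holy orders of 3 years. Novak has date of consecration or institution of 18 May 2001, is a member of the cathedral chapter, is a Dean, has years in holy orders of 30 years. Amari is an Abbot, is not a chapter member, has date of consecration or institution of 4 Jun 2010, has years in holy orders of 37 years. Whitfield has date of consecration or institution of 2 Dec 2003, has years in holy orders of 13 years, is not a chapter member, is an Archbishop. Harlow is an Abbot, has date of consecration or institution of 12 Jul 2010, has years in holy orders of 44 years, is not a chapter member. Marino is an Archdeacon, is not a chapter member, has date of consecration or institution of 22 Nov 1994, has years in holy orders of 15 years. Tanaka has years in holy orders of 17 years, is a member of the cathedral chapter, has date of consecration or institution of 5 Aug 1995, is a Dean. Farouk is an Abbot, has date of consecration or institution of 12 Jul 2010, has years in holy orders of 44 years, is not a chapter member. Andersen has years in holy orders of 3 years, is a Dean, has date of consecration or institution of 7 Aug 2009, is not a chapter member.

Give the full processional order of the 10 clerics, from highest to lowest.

Farouk, Harlow, Amari, Novak, Bianchi, Tanaka, Marino, Whitfield, Andersen, Sato

By years in holy orders (higher first): Farouk and Harlow (both 44 years); then Amari (37 years); then Novak (30 years); then Bianchi and Tanaka (both 17 years); then Marino (15 years); then Whitfield (13 years); then Andersen and Sato (both 3 years).
Farouk and Harlow both have date of consecration or institution 12 Jul 2010, so the next rule applies.
Farouk and Harlow are each Abbot, so the next rule applies.
Farouk and Harlow are each not a chapter member, so the next rule applies.
Among Farouk and Harlow, alphabetically by surname: Farouk before Harlow.
Bianchi and Tanaka both have date of consecration or institution 5 Aug 1995, so the next rule applies.
Bianchi and Tanaka are each Dean, so the next rule applies.
Bianchi and Tanaka are each a member of the cathedral chapter, so the next rule applies.
Among Bianchi and Tanaka, alphabetically by surname: Bianchi before Tanaka.
Andersen and Sato both have date of consecration or institution 7 Aug 2009, so the next rule applies.
Andersen and Sato are each Dean, so the next rule applies.
Andersen and Sato are each not a chapter member, so the next rule applies.
Among Andersen and Sato, alphabetically by surname: Andersen before Sato.
Full order: Farouk, Harlow, Amari, Novak, Bianchi, Tanaka, Marino, Whitfield, Andersen, Sato.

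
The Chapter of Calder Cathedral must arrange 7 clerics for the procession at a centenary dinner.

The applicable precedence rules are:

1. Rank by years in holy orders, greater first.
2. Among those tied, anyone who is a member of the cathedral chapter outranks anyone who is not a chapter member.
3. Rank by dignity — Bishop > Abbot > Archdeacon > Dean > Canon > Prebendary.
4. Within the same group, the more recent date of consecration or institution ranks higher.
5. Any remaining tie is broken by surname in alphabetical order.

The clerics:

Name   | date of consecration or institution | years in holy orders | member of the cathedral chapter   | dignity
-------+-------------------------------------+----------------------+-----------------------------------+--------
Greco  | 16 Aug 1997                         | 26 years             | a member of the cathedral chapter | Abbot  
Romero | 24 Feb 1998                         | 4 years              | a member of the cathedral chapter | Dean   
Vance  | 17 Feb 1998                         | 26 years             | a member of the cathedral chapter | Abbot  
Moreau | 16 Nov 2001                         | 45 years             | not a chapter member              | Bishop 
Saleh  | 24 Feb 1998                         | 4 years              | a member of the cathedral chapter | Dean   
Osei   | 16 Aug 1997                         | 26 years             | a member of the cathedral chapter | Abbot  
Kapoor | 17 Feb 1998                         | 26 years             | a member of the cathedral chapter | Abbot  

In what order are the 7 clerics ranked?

By years in holy orders (higher first): Moreau (45 years); then Kapoor, Vance, Greco and Osei (each 26 years); then Romero and Saleh (both 4 years).
Kapoor, Vance, Greco and Osei are each a member of the cathedral chapter, so the next rule applies.
Kapoor, Vance, Greco and Osei are each Abbot, so the next rule applies.
Among Kapoor, Vance, Greco and Osei, by date of consecration or institution (later first): Kapoor and Vance (17 Feb 1998) before Greco and Osei (16 Aug 1997).
Among Kapoor and Vance, alphabetically by surname: Kapoor before Vance.
Among Greco and Osei, alphabetically by surname: Greco before Osei.
Romero and Saleh are each a member of the cathedral chapter, so the next rule applies.
Romero and Saleh are each Dean, so the next rule applies.
Romero and Saleh both have date of consecration or institution 24 Feb 1998, so the next rule applies.
Among Romero and Saleh, alphabetically by surname: Romero before Saleh.
Full order: Moreau, Kapoor, Vance, Greco, Osei, Romero, Saleh.

Moreau, Kapoor, Vance, Greco, Osei, Romero, Saleh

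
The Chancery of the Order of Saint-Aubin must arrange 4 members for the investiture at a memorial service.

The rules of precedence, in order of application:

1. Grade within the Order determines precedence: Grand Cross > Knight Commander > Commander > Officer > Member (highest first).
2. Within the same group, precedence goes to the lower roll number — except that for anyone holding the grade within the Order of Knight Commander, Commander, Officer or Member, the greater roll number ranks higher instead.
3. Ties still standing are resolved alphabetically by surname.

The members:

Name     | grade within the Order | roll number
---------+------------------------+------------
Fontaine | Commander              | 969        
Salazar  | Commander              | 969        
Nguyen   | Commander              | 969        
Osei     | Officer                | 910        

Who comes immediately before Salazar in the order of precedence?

By grade within the Order: Fontaine, Nguyen and Salazar (Commander); then Osei (Officer).
Fontaine, Nguyen and Salazar all have roll number 969, so the next rule applies.
Among Fontaine, Nguyen and Salazar, alphabetically by surname: Fontaine before Nguyen before Salazar.
Order: Fontaine, Nguyen, Salazar, Osei.

Nguyen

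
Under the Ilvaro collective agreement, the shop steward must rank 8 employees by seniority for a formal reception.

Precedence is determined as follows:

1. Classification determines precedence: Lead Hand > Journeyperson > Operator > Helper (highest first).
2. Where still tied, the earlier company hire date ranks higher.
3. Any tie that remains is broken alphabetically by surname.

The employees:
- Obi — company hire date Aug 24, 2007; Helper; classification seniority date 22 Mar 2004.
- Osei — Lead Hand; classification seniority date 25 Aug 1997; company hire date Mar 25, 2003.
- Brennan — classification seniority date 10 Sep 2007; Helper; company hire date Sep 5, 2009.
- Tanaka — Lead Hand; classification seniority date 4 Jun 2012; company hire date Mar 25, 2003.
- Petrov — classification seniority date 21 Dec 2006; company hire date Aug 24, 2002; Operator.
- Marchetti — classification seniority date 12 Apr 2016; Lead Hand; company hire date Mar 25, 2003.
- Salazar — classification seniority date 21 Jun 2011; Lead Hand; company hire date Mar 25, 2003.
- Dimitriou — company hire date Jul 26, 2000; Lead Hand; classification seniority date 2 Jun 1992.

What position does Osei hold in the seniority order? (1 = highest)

3

By classification: Dimitriou, Marchetti, Osei, Salazar and Tanaka (Lead Hand); then Petrov (Operator); then Obi and Brennan (Helper).
Among Dimitriou, Marchetti, Osei, Salazar and Tanaka, by company hire date (earlier first): Dimitriou (Jul 26, 2000) before Marchetti, Osei, Salazar and Tanaka (Mar 25, 2003).
Among Marchetti, Osei, Salazar and Tanaka, alphabetically by surname: Marchetti before Osei before Salazar before Tanaka.
Among Obi and Brennan, by company hire date (earlier first): Obi (Aug 24, 2007) before Brennan (Sep 5, 2009).
Order: Dimitriou, Marchetti, Osei, Salazar, Tanaka, Petrov, Obi, Brennan. So position 3.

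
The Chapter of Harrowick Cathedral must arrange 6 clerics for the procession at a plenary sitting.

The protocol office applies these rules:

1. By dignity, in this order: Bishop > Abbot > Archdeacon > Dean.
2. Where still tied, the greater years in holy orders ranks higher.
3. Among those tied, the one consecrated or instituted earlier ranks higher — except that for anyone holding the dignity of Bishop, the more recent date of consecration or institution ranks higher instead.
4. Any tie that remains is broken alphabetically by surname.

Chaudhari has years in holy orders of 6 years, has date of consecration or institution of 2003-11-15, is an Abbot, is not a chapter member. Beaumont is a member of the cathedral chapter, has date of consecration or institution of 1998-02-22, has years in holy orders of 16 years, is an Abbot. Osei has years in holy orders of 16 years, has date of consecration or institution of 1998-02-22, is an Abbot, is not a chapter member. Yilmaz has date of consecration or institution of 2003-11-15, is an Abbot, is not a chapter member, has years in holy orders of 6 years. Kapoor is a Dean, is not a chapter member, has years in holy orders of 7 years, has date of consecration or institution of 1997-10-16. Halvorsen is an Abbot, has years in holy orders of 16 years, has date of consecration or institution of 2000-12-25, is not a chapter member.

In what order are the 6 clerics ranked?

Beaumont, Osei, Halvorsen, Chaudhari, Yilmaz, Kapoor

By dignity: Beaumont, Osei, Halvorsen, Chaudhari and Yilmaz (Abbot); then Kapoor (Dean).
Among Beaumont, Osei, Halvorsen, Chaudhari and Yilmaz, by years in holy orders (higher first): Beaumont, Osei and Halvorsen (16 years) before Chaudhari and Yilmaz (6 years).
Among Beaumont, Osei and Halvorsen, by date of consecration or institution (earlier first): Beaumont and Osei (1998-02-22) before Halvorsen (2000-12-25).
Among Beaumont and Osei, alphabetically by surname: Beaumont before Osei.
Chaudhari and Yilmaz both have date of consecration or institution 2003-11-15, so the next rule applies.
Among Chaudhari and Yilmaz, alphabetically by surname: Chaudhari before Yilmaz.
Full order: Beaumont, Osei, Halvorsen, Chaudhari, Yilmaz, Kapoor.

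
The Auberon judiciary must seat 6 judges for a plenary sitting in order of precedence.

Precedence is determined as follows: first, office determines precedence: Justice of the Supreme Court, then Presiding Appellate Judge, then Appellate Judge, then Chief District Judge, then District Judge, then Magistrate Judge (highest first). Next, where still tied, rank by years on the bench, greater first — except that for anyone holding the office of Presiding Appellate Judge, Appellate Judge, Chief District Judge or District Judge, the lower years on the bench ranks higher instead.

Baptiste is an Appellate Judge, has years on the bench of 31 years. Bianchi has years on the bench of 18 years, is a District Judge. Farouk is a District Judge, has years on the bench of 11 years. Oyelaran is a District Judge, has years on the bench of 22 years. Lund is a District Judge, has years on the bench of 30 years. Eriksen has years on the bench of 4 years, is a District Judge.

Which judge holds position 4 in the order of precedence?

By office: Baptiste (Appellate Judge); then Eriksen, Farouk, Bianchi, Oyelaran and Lund (District Judge).
Among Eriksen, Farouk, Bianchi, Oyelaran and Lund, by years on the bench (lower first) (reversed rule for this group): Eriksen (4 years) before Farouk (11 years) before Bianchi (18 years) before Oyelaran (22 years) before Lund (30 years).
Order: Baptiste, Eriksen, Farouk, Bianchi, Oyelaran, Lund.

Bianchi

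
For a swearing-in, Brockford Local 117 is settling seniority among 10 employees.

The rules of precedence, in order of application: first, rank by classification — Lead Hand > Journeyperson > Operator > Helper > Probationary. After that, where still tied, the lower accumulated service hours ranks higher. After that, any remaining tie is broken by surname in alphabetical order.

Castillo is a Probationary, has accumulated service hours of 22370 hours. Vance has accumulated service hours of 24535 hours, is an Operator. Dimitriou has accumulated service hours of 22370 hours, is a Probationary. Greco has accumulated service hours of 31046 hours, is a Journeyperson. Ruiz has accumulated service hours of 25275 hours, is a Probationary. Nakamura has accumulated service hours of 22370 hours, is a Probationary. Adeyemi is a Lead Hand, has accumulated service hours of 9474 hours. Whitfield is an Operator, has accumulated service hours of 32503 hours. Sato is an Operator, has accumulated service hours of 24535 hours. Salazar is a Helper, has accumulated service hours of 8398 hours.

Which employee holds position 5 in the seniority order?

By classification: Adeyemi (Lead Hand); then Greco (Journeyperson); then Sato, Vance and Whitfield (Operator); then Salazar (Helper); then Castillo, Dimitriou, Nakamura and Ruiz (Probationary).
Among Sato, Vance and Whitfield, by accumulated service hours (lower first): Sato and Vance (24535 hours) before Whitfield (32503 hours).
Among Sato and Vance, alphabetically by surname: Sato before Vance.
Among Castillo, Dimitriou, Nakamura and Ruiz, by accumulated service hours (lower first): Castillo, Dimitriou and Nakamura (22370 hours) before Ruiz (25275 hours).
Among Castillo, Dimitriou and Nakamura, alphabetically by surname: Castillo before Dimitriou before Nakamura.
Order: Adeyemi, Greco, Sato, Vance, Whitfield, Salazar, Castillo, Dimitriou, Nakamura, Ruiz.

Whitfield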